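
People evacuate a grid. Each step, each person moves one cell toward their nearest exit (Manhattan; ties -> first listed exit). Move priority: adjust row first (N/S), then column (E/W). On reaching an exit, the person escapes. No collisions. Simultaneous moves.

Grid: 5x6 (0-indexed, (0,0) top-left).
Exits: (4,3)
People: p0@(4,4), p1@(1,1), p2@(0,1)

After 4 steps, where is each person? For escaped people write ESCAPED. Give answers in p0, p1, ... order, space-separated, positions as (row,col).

Step 1: p0:(4,4)->(4,3)->EXIT | p1:(1,1)->(2,1) | p2:(0,1)->(1,1)
Step 2: p0:escaped | p1:(2,1)->(3,1) | p2:(1,1)->(2,1)
Step 3: p0:escaped | p1:(3,1)->(4,1) | p2:(2,1)->(3,1)
Step 4: p0:escaped | p1:(4,1)->(4,2) | p2:(3,1)->(4,1)

ESCAPED (4,2) (4,1)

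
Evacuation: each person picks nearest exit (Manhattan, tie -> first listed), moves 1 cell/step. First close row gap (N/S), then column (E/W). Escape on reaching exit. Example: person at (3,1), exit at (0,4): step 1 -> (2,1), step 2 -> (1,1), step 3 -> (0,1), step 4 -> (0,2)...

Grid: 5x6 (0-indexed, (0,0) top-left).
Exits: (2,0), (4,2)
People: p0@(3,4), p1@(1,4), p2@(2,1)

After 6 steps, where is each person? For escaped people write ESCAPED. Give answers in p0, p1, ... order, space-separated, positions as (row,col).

Step 1: p0:(3,4)->(4,4) | p1:(1,4)->(2,4) | p2:(2,1)->(2,0)->EXIT
Step 2: p0:(4,4)->(4,3) | p1:(2,4)->(2,3) | p2:escaped
Step 3: p0:(4,3)->(4,2)->EXIT | p1:(2,3)->(2,2) | p2:escaped
Step 4: p0:escaped | p1:(2,2)->(2,1) | p2:escaped
Step 5: p0:escaped | p1:(2,1)->(2,0)->EXIT | p2:escaped

ESCAPED ESCAPED ESCAPED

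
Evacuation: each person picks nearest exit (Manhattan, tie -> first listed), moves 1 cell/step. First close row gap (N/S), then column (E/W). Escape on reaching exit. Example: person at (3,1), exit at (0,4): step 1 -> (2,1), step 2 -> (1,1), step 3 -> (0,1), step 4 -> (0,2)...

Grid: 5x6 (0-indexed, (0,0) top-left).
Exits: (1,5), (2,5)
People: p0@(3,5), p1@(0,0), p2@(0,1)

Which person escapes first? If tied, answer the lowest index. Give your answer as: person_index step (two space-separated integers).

Step 1: p0:(3,5)->(2,5)->EXIT | p1:(0,0)->(1,0) | p2:(0,1)->(1,1)
Step 2: p0:escaped | p1:(1,0)->(1,1) | p2:(1,1)->(1,2)
Step 3: p0:escaped | p1:(1,1)->(1,2) | p2:(1,2)->(1,3)
Step 4: p0:escaped | p1:(1,2)->(1,3) | p2:(1,3)->(1,4)
Step 5: p0:escaped | p1:(1,3)->(1,4) | p2:(1,4)->(1,5)->EXIT
Step 6: p0:escaped | p1:(1,4)->(1,5)->EXIT | p2:escaped
Exit steps: [1, 6, 5]
First to escape: p0 at step 1

Answer: 0 1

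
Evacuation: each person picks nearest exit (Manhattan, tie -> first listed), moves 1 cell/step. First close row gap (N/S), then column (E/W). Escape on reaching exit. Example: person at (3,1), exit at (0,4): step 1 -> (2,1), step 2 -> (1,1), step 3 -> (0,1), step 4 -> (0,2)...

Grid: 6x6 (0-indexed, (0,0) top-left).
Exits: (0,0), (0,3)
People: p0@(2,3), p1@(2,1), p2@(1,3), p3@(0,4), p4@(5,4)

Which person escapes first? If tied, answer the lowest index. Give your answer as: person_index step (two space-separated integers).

Answer: 2 1

Derivation:
Step 1: p0:(2,3)->(1,3) | p1:(2,1)->(1,1) | p2:(1,3)->(0,3)->EXIT | p3:(0,4)->(0,3)->EXIT | p4:(5,4)->(4,4)
Step 2: p0:(1,3)->(0,3)->EXIT | p1:(1,1)->(0,1) | p2:escaped | p3:escaped | p4:(4,4)->(3,4)
Step 3: p0:escaped | p1:(0,1)->(0,0)->EXIT | p2:escaped | p3:escaped | p4:(3,4)->(2,4)
Step 4: p0:escaped | p1:escaped | p2:escaped | p3:escaped | p4:(2,4)->(1,4)
Step 5: p0:escaped | p1:escaped | p2:escaped | p3:escaped | p4:(1,4)->(0,4)
Step 6: p0:escaped | p1:escaped | p2:escaped | p3:escaped | p4:(0,4)->(0,3)->EXIT
Exit steps: [2, 3, 1, 1, 6]
First to escape: p2 at step 1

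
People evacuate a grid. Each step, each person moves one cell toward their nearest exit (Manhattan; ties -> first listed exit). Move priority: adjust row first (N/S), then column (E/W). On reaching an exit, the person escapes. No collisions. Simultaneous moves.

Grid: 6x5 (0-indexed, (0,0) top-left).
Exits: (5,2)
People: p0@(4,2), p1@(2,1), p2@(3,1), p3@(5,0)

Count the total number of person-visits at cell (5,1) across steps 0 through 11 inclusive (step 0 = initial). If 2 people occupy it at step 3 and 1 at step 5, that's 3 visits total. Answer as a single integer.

Answer: 3

Derivation:
Step 0: p0@(4,2) p1@(2,1) p2@(3,1) p3@(5,0) -> at (5,1): 0 [-], cum=0
Step 1: p0@ESC p1@(3,1) p2@(4,1) p3@(5,1) -> at (5,1): 1 [p3], cum=1
Step 2: p0@ESC p1@(4,1) p2@(5,1) p3@ESC -> at (5,1): 1 [p2], cum=2
Step 3: p0@ESC p1@(5,1) p2@ESC p3@ESC -> at (5,1): 1 [p1], cum=3
Step 4: p0@ESC p1@ESC p2@ESC p3@ESC -> at (5,1): 0 [-], cum=3
Total visits = 3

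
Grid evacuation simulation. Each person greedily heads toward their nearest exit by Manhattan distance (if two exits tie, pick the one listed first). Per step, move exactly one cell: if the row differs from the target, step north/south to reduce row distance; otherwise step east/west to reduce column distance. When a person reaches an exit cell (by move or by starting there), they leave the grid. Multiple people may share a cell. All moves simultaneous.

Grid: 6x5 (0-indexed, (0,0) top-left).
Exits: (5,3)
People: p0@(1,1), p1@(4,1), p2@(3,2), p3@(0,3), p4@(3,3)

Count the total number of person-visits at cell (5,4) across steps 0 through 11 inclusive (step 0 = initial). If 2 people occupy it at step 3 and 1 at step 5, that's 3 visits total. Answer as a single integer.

Step 0: p0@(1,1) p1@(4,1) p2@(3,2) p3@(0,3) p4@(3,3) -> at (5,4): 0 [-], cum=0
Step 1: p0@(2,1) p1@(5,1) p2@(4,2) p3@(1,3) p4@(4,3) -> at (5,4): 0 [-], cum=0
Step 2: p0@(3,1) p1@(5,2) p2@(5,2) p3@(2,3) p4@ESC -> at (5,4): 0 [-], cum=0
Step 3: p0@(4,1) p1@ESC p2@ESC p3@(3,3) p4@ESC -> at (5,4): 0 [-], cum=0
Step 4: p0@(5,1) p1@ESC p2@ESC p3@(4,3) p4@ESC -> at (5,4): 0 [-], cum=0
Step 5: p0@(5,2) p1@ESC p2@ESC p3@ESC p4@ESC -> at (5,4): 0 [-], cum=0
Step 6: p0@ESC p1@ESC p2@ESC p3@ESC p4@ESC -> at (5,4): 0 [-], cum=0
Total visits = 0

Answer: 0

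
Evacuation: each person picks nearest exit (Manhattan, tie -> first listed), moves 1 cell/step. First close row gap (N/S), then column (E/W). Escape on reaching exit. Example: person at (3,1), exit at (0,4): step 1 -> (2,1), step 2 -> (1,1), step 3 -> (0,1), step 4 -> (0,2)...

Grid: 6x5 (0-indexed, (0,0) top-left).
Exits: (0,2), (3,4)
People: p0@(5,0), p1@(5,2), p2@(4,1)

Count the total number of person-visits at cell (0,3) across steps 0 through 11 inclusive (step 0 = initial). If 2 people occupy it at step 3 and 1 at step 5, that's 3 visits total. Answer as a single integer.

Answer: 0

Derivation:
Step 0: p0@(5,0) p1@(5,2) p2@(4,1) -> at (0,3): 0 [-], cum=0
Step 1: p0@(4,0) p1@(4,2) p2@(3,1) -> at (0,3): 0 [-], cum=0
Step 2: p0@(3,0) p1@(3,2) p2@(3,2) -> at (0,3): 0 [-], cum=0
Step 3: p0@(3,1) p1@(3,3) p2@(3,3) -> at (0,3): 0 [-], cum=0
Step 4: p0@(3,2) p1@ESC p2@ESC -> at (0,3): 0 [-], cum=0
Step 5: p0@(3,3) p1@ESC p2@ESC -> at (0,3): 0 [-], cum=0
Step 6: p0@ESC p1@ESC p2@ESC -> at (0,3): 0 [-], cum=0
Total visits = 0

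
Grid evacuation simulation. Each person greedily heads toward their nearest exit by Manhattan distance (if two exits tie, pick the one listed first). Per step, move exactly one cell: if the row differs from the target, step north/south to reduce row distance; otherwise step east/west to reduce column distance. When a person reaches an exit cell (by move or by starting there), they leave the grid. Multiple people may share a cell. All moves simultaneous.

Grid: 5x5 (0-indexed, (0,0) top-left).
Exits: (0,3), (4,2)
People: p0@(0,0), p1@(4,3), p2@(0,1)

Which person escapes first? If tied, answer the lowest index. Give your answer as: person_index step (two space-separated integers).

Answer: 1 1

Derivation:
Step 1: p0:(0,0)->(0,1) | p1:(4,3)->(4,2)->EXIT | p2:(0,1)->(0,2)
Step 2: p0:(0,1)->(0,2) | p1:escaped | p2:(0,2)->(0,3)->EXIT
Step 3: p0:(0,2)->(0,3)->EXIT | p1:escaped | p2:escaped
Exit steps: [3, 1, 2]
First to escape: p1 at step 1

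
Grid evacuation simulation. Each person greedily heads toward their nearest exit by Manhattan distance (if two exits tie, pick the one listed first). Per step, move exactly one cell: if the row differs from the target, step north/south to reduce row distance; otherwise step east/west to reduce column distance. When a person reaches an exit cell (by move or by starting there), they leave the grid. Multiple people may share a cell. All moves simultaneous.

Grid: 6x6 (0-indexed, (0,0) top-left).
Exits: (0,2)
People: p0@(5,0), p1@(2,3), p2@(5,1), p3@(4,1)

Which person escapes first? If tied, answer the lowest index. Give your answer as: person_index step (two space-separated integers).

Step 1: p0:(5,0)->(4,0) | p1:(2,3)->(1,3) | p2:(5,1)->(4,1) | p3:(4,1)->(3,1)
Step 2: p0:(4,0)->(3,0) | p1:(1,3)->(0,3) | p2:(4,1)->(3,1) | p3:(3,1)->(2,1)
Step 3: p0:(3,0)->(2,0) | p1:(0,3)->(0,2)->EXIT | p2:(3,1)->(2,1) | p3:(2,1)->(1,1)
Step 4: p0:(2,0)->(1,0) | p1:escaped | p2:(2,1)->(1,1) | p3:(1,1)->(0,1)
Step 5: p0:(1,0)->(0,0) | p1:escaped | p2:(1,1)->(0,1) | p3:(0,1)->(0,2)->EXIT
Step 6: p0:(0,0)->(0,1) | p1:escaped | p2:(0,1)->(0,2)->EXIT | p3:escaped
Step 7: p0:(0,1)->(0,2)->EXIT | p1:escaped | p2:escaped | p3:escaped
Exit steps: [7, 3, 6, 5]
First to escape: p1 at step 3

Answer: 1 3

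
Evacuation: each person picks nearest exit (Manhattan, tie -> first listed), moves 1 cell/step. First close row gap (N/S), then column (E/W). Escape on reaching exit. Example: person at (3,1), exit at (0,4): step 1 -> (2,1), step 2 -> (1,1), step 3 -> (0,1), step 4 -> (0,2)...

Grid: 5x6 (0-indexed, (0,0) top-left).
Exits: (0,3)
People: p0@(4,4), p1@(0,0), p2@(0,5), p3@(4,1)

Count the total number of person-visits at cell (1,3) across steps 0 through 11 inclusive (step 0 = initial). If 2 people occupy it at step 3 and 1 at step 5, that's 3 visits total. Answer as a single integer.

Answer: 0

Derivation:
Step 0: p0@(4,4) p1@(0,0) p2@(0,5) p3@(4,1) -> at (1,3): 0 [-], cum=0
Step 1: p0@(3,4) p1@(0,1) p2@(0,4) p3@(3,1) -> at (1,3): 0 [-], cum=0
Step 2: p0@(2,4) p1@(0,2) p2@ESC p3@(2,1) -> at (1,3): 0 [-], cum=0
Step 3: p0@(1,4) p1@ESC p2@ESC p3@(1,1) -> at (1,3): 0 [-], cum=0
Step 4: p0@(0,4) p1@ESC p2@ESC p3@(0,1) -> at (1,3): 0 [-], cum=0
Step 5: p0@ESC p1@ESC p2@ESC p3@(0,2) -> at (1,3): 0 [-], cum=0
Step 6: p0@ESC p1@ESC p2@ESC p3@ESC -> at (1,3): 0 [-], cum=0
Total visits = 0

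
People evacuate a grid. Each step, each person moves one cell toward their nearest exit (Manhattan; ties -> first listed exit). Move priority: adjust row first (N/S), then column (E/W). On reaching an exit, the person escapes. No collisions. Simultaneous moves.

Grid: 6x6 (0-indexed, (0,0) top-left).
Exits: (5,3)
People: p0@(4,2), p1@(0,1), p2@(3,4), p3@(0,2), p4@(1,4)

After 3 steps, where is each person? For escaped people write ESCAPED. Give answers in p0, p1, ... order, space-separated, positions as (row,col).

Step 1: p0:(4,2)->(5,2) | p1:(0,1)->(1,1) | p2:(3,4)->(4,4) | p3:(0,2)->(1,2) | p4:(1,4)->(2,4)
Step 2: p0:(5,2)->(5,3)->EXIT | p1:(1,1)->(2,1) | p2:(4,4)->(5,4) | p3:(1,2)->(2,2) | p4:(2,4)->(3,4)
Step 3: p0:escaped | p1:(2,1)->(3,1) | p2:(5,4)->(5,3)->EXIT | p3:(2,2)->(3,2) | p4:(3,4)->(4,4)

ESCAPED (3,1) ESCAPED (3,2) (4,4)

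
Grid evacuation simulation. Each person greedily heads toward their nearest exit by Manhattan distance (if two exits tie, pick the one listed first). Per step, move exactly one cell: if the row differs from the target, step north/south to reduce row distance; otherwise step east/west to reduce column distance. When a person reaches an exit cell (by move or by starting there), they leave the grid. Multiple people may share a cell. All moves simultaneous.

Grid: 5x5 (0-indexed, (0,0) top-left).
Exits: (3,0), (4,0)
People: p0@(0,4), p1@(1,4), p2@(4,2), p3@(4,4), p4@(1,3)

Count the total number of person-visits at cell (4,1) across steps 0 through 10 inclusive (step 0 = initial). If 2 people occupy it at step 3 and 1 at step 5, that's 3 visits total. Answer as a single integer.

Answer: 2

Derivation:
Step 0: p0@(0,4) p1@(1,4) p2@(4,2) p3@(4,4) p4@(1,3) -> at (4,1): 0 [-], cum=0
Step 1: p0@(1,4) p1@(2,4) p2@(4,1) p3@(4,3) p4@(2,3) -> at (4,1): 1 [p2], cum=1
Step 2: p0@(2,4) p1@(3,4) p2@ESC p3@(4,2) p4@(3,3) -> at (4,1): 0 [-], cum=1
Step 3: p0@(3,4) p1@(3,3) p2@ESC p3@(4,1) p4@(3,2) -> at (4,1): 1 [p3], cum=2
Step 4: p0@(3,3) p1@(3,2) p2@ESC p3@ESC p4@(3,1) -> at (4,1): 0 [-], cum=2
Step 5: p0@(3,2) p1@(3,1) p2@ESC p3@ESC p4@ESC -> at (4,1): 0 [-], cum=2
Step 6: p0@(3,1) p1@ESC p2@ESC p3@ESC p4@ESC -> at (4,1): 0 [-], cum=2
Step 7: p0@ESC p1@ESC p2@ESC p3@ESC p4@ESC -> at (4,1): 0 [-], cum=2
Total visits = 2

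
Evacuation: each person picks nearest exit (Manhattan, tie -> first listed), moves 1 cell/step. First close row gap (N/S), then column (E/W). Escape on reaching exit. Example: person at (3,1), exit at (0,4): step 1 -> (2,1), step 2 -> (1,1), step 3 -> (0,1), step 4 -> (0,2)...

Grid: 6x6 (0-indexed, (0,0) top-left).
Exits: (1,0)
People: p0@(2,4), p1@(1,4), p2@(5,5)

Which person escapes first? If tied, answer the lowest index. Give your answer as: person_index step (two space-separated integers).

Answer: 1 4

Derivation:
Step 1: p0:(2,4)->(1,4) | p1:(1,4)->(1,3) | p2:(5,5)->(4,5)
Step 2: p0:(1,4)->(1,3) | p1:(1,3)->(1,2) | p2:(4,5)->(3,5)
Step 3: p0:(1,3)->(1,2) | p1:(1,2)->(1,1) | p2:(3,5)->(2,5)
Step 4: p0:(1,2)->(1,1) | p1:(1,1)->(1,0)->EXIT | p2:(2,5)->(1,5)
Step 5: p0:(1,1)->(1,0)->EXIT | p1:escaped | p2:(1,5)->(1,4)
Step 6: p0:escaped | p1:escaped | p2:(1,4)->(1,3)
Step 7: p0:escaped | p1:escaped | p2:(1,3)->(1,2)
Step 8: p0:escaped | p1:escaped | p2:(1,2)->(1,1)
Step 9: p0:escaped | p1:escaped | p2:(1,1)->(1,0)->EXIT
Exit steps: [5, 4, 9]
First to escape: p1 at step 4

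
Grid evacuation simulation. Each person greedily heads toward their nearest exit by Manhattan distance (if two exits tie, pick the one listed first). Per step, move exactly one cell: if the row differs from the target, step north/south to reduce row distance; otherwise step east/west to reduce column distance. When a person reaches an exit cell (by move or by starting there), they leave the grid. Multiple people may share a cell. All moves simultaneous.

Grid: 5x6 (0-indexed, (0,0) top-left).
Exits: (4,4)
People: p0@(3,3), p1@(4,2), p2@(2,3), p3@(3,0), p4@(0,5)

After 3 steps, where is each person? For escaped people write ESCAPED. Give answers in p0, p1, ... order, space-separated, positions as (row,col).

Step 1: p0:(3,3)->(4,3) | p1:(4,2)->(4,3) | p2:(2,3)->(3,3) | p3:(3,0)->(4,0) | p4:(0,5)->(1,5)
Step 2: p0:(4,3)->(4,4)->EXIT | p1:(4,3)->(4,4)->EXIT | p2:(3,3)->(4,3) | p3:(4,0)->(4,1) | p4:(1,5)->(2,5)
Step 3: p0:escaped | p1:escaped | p2:(4,3)->(4,4)->EXIT | p3:(4,1)->(4,2) | p4:(2,5)->(3,5)

ESCAPED ESCAPED ESCAPED (4,2) (3,5)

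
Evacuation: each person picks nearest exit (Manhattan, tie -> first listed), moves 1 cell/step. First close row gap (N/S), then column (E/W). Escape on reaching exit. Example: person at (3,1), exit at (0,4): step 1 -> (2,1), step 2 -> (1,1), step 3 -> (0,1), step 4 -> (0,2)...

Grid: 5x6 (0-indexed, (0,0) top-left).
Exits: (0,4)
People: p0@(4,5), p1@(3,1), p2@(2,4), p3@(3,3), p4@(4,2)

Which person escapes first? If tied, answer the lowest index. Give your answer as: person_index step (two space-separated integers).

Answer: 2 2

Derivation:
Step 1: p0:(4,5)->(3,5) | p1:(3,1)->(2,1) | p2:(2,4)->(1,4) | p3:(3,3)->(2,3) | p4:(4,2)->(3,2)
Step 2: p0:(3,5)->(2,5) | p1:(2,1)->(1,1) | p2:(1,4)->(0,4)->EXIT | p3:(2,3)->(1,3) | p4:(3,2)->(2,2)
Step 3: p0:(2,5)->(1,5) | p1:(1,1)->(0,1) | p2:escaped | p3:(1,3)->(0,3) | p4:(2,2)->(1,2)
Step 4: p0:(1,5)->(0,5) | p1:(0,1)->(0,2) | p2:escaped | p3:(0,3)->(0,4)->EXIT | p4:(1,2)->(0,2)
Step 5: p0:(0,5)->(0,4)->EXIT | p1:(0,2)->(0,3) | p2:escaped | p3:escaped | p4:(0,2)->(0,3)
Step 6: p0:escaped | p1:(0,3)->(0,4)->EXIT | p2:escaped | p3:escaped | p4:(0,3)->(0,4)->EXIT
Exit steps: [5, 6, 2, 4, 6]
First to escape: p2 at step 2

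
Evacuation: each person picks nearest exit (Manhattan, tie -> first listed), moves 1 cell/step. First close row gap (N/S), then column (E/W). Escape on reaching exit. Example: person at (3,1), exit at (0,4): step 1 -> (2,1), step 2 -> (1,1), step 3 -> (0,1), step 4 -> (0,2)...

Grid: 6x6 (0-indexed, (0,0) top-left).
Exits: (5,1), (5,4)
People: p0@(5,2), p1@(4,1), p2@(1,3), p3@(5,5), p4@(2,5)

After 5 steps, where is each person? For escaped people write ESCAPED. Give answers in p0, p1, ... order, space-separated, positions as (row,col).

Step 1: p0:(5,2)->(5,1)->EXIT | p1:(4,1)->(5,1)->EXIT | p2:(1,3)->(2,3) | p3:(5,5)->(5,4)->EXIT | p4:(2,5)->(3,5)
Step 2: p0:escaped | p1:escaped | p2:(2,3)->(3,3) | p3:escaped | p4:(3,5)->(4,5)
Step 3: p0:escaped | p1:escaped | p2:(3,3)->(4,3) | p3:escaped | p4:(4,5)->(5,5)
Step 4: p0:escaped | p1:escaped | p2:(4,3)->(5,3) | p3:escaped | p4:(5,5)->(5,4)->EXIT
Step 5: p0:escaped | p1:escaped | p2:(5,3)->(5,4)->EXIT | p3:escaped | p4:escaped

ESCAPED ESCAPED ESCAPED ESCAPED ESCAPED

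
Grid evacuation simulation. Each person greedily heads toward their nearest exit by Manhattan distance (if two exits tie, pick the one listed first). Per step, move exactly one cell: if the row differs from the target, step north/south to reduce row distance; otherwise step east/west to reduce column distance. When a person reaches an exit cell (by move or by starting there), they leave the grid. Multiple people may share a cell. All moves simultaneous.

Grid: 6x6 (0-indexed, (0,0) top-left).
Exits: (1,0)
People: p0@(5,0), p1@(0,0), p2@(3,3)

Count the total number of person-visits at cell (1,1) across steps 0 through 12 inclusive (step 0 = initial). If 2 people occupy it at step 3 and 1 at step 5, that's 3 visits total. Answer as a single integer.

Step 0: p0@(5,0) p1@(0,0) p2@(3,3) -> at (1,1): 0 [-], cum=0
Step 1: p0@(4,0) p1@ESC p2@(2,3) -> at (1,1): 0 [-], cum=0
Step 2: p0@(3,0) p1@ESC p2@(1,3) -> at (1,1): 0 [-], cum=0
Step 3: p0@(2,0) p1@ESC p2@(1,2) -> at (1,1): 0 [-], cum=0
Step 4: p0@ESC p1@ESC p2@(1,1) -> at (1,1): 1 [p2], cum=1
Step 5: p0@ESC p1@ESC p2@ESC -> at (1,1): 0 [-], cum=1
Total visits = 1

Answer: 1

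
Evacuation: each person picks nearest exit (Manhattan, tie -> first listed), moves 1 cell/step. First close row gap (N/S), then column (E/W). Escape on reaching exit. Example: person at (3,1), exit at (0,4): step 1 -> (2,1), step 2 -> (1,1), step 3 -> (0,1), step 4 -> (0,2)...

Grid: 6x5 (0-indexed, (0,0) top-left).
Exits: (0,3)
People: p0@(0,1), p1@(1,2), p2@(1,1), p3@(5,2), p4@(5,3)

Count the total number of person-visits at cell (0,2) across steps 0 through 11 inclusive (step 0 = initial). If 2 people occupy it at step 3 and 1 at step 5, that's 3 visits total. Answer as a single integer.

Answer: 4

Derivation:
Step 0: p0@(0,1) p1@(1,2) p2@(1,1) p3@(5,2) p4@(5,3) -> at (0,2): 0 [-], cum=0
Step 1: p0@(0,2) p1@(0,2) p2@(0,1) p3@(4,2) p4@(4,3) -> at (0,2): 2 [p0,p1], cum=2
Step 2: p0@ESC p1@ESC p2@(0,2) p3@(3,2) p4@(3,3) -> at (0,2): 1 [p2], cum=3
Step 3: p0@ESC p1@ESC p2@ESC p3@(2,2) p4@(2,3) -> at (0,2): 0 [-], cum=3
Step 4: p0@ESC p1@ESC p2@ESC p3@(1,2) p4@(1,3) -> at (0,2): 0 [-], cum=3
Step 5: p0@ESC p1@ESC p2@ESC p3@(0,2) p4@ESC -> at (0,2): 1 [p3], cum=4
Step 6: p0@ESC p1@ESC p2@ESC p3@ESC p4@ESC -> at (0,2): 0 [-], cum=4
Total visits = 4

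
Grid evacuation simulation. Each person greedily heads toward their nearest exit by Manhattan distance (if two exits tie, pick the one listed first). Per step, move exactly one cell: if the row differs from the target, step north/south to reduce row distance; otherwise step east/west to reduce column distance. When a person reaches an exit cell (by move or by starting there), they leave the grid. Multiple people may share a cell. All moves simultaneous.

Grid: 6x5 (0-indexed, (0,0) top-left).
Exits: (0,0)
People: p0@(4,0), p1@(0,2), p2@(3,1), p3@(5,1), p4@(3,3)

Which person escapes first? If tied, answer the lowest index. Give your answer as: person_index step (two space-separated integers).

Answer: 1 2

Derivation:
Step 1: p0:(4,0)->(3,0) | p1:(0,2)->(0,1) | p2:(3,1)->(2,1) | p3:(5,1)->(4,1) | p4:(3,3)->(2,3)
Step 2: p0:(3,0)->(2,0) | p1:(0,1)->(0,0)->EXIT | p2:(2,1)->(1,1) | p3:(4,1)->(3,1) | p4:(2,3)->(1,3)
Step 3: p0:(2,0)->(1,0) | p1:escaped | p2:(1,1)->(0,1) | p3:(3,1)->(2,1) | p4:(1,3)->(0,3)
Step 4: p0:(1,0)->(0,0)->EXIT | p1:escaped | p2:(0,1)->(0,0)->EXIT | p3:(2,1)->(1,1) | p4:(0,3)->(0,2)
Step 5: p0:escaped | p1:escaped | p2:escaped | p3:(1,1)->(0,1) | p4:(0,2)->(0,1)
Step 6: p0:escaped | p1:escaped | p2:escaped | p3:(0,1)->(0,0)->EXIT | p4:(0,1)->(0,0)->EXIT
Exit steps: [4, 2, 4, 6, 6]
First to escape: p1 at step 2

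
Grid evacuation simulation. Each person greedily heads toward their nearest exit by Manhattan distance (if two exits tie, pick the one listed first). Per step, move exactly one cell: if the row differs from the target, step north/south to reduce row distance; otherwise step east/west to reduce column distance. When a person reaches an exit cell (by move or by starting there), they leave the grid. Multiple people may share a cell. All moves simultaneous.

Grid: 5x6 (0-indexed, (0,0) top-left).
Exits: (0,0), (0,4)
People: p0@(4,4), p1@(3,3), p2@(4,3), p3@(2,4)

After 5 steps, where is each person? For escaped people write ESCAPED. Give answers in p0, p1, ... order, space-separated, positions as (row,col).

Step 1: p0:(4,4)->(3,4) | p1:(3,3)->(2,3) | p2:(4,3)->(3,3) | p3:(2,4)->(1,4)
Step 2: p0:(3,4)->(2,4) | p1:(2,3)->(1,3) | p2:(3,3)->(2,3) | p3:(1,4)->(0,4)->EXIT
Step 3: p0:(2,4)->(1,4) | p1:(1,3)->(0,3) | p2:(2,3)->(1,3) | p3:escaped
Step 4: p0:(1,4)->(0,4)->EXIT | p1:(0,3)->(0,4)->EXIT | p2:(1,3)->(0,3) | p3:escaped
Step 5: p0:escaped | p1:escaped | p2:(0,3)->(0,4)->EXIT | p3:escaped

ESCAPED ESCAPED ESCAPED ESCAPED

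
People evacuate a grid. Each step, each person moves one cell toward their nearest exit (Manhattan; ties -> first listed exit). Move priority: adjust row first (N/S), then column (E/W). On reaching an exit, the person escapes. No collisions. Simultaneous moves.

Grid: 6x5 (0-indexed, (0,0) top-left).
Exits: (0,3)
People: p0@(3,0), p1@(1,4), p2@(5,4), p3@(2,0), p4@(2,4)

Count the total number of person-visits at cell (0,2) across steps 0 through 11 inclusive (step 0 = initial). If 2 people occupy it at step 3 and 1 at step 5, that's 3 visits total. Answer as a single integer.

Step 0: p0@(3,0) p1@(1,4) p2@(5,4) p3@(2,0) p4@(2,4) -> at (0,2): 0 [-], cum=0
Step 1: p0@(2,0) p1@(0,4) p2@(4,4) p3@(1,0) p4@(1,4) -> at (0,2): 0 [-], cum=0
Step 2: p0@(1,0) p1@ESC p2@(3,4) p3@(0,0) p4@(0,4) -> at (0,2): 0 [-], cum=0
Step 3: p0@(0,0) p1@ESC p2@(2,4) p3@(0,1) p4@ESC -> at (0,2): 0 [-], cum=0
Step 4: p0@(0,1) p1@ESC p2@(1,4) p3@(0,2) p4@ESC -> at (0,2): 1 [p3], cum=1
Step 5: p0@(0,2) p1@ESC p2@(0,4) p3@ESC p4@ESC -> at (0,2): 1 [p0], cum=2
Step 6: p0@ESC p1@ESC p2@ESC p3@ESC p4@ESC -> at (0,2): 0 [-], cum=2
Total visits = 2

Answer: 2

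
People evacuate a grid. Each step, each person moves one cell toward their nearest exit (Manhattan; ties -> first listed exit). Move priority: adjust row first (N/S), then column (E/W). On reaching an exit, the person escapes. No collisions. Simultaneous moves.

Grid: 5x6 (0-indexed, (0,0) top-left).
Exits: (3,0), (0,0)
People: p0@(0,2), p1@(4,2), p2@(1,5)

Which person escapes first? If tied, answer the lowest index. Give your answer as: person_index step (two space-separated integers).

Answer: 0 2

Derivation:
Step 1: p0:(0,2)->(0,1) | p1:(4,2)->(3,2) | p2:(1,5)->(0,5)
Step 2: p0:(0,1)->(0,0)->EXIT | p1:(3,2)->(3,1) | p2:(0,5)->(0,4)
Step 3: p0:escaped | p1:(3,1)->(3,0)->EXIT | p2:(0,4)->(0,3)
Step 4: p0:escaped | p1:escaped | p2:(0,3)->(0,2)
Step 5: p0:escaped | p1:escaped | p2:(0,2)->(0,1)
Step 6: p0:escaped | p1:escaped | p2:(0,1)->(0,0)->EXIT
Exit steps: [2, 3, 6]
First to escape: p0 at step 2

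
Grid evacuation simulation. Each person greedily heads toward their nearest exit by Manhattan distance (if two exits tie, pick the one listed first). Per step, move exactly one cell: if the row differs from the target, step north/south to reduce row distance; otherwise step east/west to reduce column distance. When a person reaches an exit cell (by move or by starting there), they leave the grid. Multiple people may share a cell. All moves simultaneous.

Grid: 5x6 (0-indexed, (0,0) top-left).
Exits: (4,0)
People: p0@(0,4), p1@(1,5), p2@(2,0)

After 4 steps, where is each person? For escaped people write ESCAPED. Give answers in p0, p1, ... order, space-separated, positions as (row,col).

Step 1: p0:(0,4)->(1,4) | p1:(1,5)->(2,5) | p2:(2,0)->(3,0)
Step 2: p0:(1,4)->(2,4) | p1:(2,5)->(3,5) | p2:(3,0)->(4,0)->EXIT
Step 3: p0:(2,4)->(3,4) | p1:(3,5)->(4,5) | p2:escaped
Step 4: p0:(3,4)->(4,4) | p1:(4,5)->(4,4) | p2:escaped

(4,4) (4,4) ESCAPED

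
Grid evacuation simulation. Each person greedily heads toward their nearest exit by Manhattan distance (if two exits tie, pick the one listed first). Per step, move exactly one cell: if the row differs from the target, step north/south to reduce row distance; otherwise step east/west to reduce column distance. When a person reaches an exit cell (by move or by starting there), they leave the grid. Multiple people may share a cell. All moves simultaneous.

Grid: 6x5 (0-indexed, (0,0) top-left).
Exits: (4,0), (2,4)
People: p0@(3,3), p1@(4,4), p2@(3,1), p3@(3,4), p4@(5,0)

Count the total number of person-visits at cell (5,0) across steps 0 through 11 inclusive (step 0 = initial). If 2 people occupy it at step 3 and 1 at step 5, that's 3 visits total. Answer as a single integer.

Answer: 1

Derivation:
Step 0: p0@(3,3) p1@(4,4) p2@(3,1) p3@(3,4) p4@(5,0) -> at (5,0): 1 [p4], cum=1
Step 1: p0@(2,3) p1@(3,4) p2@(4,1) p3@ESC p4@ESC -> at (5,0): 0 [-], cum=1
Step 2: p0@ESC p1@ESC p2@ESC p3@ESC p4@ESC -> at (5,0): 0 [-], cum=1
Total visits = 1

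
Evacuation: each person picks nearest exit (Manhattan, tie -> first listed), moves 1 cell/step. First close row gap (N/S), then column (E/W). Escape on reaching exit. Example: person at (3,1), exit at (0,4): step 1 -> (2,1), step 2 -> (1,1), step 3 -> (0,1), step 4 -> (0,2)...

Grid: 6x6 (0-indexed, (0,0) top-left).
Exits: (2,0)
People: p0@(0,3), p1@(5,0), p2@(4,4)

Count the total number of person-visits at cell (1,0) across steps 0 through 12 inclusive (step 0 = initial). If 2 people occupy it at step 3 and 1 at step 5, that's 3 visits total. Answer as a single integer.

Answer: 0

Derivation:
Step 0: p0@(0,3) p1@(5,0) p2@(4,4) -> at (1,0): 0 [-], cum=0
Step 1: p0@(1,3) p1@(4,0) p2@(3,4) -> at (1,0): 0 [-], cum=0
Step 2: p0@(2,3) p1@(3,0) p2@(2,4) -> at (1,0): 0 [-], cum=0
Step 3: p0@(2,2) p1@ESC p2@(2,3) -> at (1,0): 0 [-], cum=0
Step 4: p0@(2,1) p1@ESC p2@(2,2) -> at (1,0): 0 [-], cum=0
Step 5: p0@ESC p1@ESC p2@(2,1) -> at (1,0): 0 [-], cum=0
Step 6: p0@ESC p1@ESC p2@ESC -> at (1,0): 0 [-], cum=0
Total visits = 0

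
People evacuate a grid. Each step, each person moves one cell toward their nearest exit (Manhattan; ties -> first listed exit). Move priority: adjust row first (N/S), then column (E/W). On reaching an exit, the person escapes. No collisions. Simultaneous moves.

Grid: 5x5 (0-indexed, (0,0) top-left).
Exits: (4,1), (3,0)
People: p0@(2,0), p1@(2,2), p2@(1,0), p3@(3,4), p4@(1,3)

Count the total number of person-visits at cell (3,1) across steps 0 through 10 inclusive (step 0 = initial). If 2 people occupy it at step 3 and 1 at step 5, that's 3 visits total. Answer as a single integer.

Answer: 0

Derivation:
Step 0: p0@(2,0) p1@(2,2) p2@(1,0) p3@(3,4) p4@(1,3) -> at (3,1): 0 [-], cum=0
Step 1: p0@ESC p1@(3,2) p2@(2,0) p3@(4,4) p4@(2,3) -> at (3,1): 0 [-], cum=0
Step 2: p0@ESC p1@(4,2) p2@ESC p3@(4,3) p4@(3,3) -> at (3,1): 0 [-], cum=0
Step 3: p0@ESC p1@ESC p2@ESC p3@(4,2) p4@(4,3) -> at (3,1): 0 [-], cum=0
Step 4: p0@ESC p1@ESC p2@ESC p3@ESC p4@(4,2) -> at (3,1): 0 [-], cum=0
Step 5: p0@ESC p1@ESC p2@ESC p3@ESC p4@ESC -> at (3,1): 0 [-], cum=0
Total visits = 0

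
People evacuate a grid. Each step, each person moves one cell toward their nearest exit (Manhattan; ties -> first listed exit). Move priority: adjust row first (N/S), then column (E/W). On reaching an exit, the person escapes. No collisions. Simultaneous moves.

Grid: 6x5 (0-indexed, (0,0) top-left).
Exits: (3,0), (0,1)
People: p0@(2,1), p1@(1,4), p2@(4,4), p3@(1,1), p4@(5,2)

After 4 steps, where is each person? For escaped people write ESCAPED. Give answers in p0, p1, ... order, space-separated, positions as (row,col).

Step 1: p0:(2,1)->(3,1) | p1:(1,4)->(0,4) | p2:(4,4)->(3,4) | p3:(1,1)->(0,1)->EXIT | p4:(5,2)->(4,2)
Step 2: p0:(3,1)->(3,0)->EXIT | p1:(0,4)->(0,3) | p2:(3,4)->(3,3) | p3:escaped | p4:(4,2)->(3,2)
Step 3: p0:escaped | p1:(0,3)->(0,2) | p2:(3,3)->(3,2) | p3:escaped | p4:(3,2)->(3,1)
Step 4: p0:escaped | p1:(0,2)->(0,1)->EXIT | p2:(3,2)->(3,1) | p3:escaped | p4:(3,1)->(3,0)->EXIT

ESCAPED ESCAPED (3,1) ESCAPED ESCAPED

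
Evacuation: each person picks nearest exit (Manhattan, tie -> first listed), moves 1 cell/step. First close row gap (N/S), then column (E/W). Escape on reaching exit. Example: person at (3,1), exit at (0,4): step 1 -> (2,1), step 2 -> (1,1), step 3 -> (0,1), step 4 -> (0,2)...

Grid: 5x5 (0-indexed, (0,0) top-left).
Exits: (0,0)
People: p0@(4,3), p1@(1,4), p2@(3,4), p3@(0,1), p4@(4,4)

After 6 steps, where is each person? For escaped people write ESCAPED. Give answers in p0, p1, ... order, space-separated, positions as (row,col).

Step 1: p0:(4,3)->(3,3) | p1:(1,4)->(0,4) | p2:(3,4)->(2,4) | p3:(0,1)->(0,0)->EXIT | p4:(4,4)->(3,4)
Step 2: p0:(3,3)->(2,3) | p1:(0,4)->(0,3) | p2:(2,4)->(1,4) | p3:escaped | p4:(3,4)->(2,4)
Step 3: p0:(2,3)->(1,3) | p1:(0,3)->(0,2) | p2:(1,4)->(0,4) | p3:escaped | p4:(2,4)->(1,4)
Step 4: p0:(1,3)->(0,3) | p1:(0,2)->(0,1) | p2:(0,4)->(0,3) | p3:escaped | p4:(1,4)->(0,4)
Step 5: p0:(0,3)->(0,2) | p1:(0,1)->(0,0)->EXIT | p2:(0,3)->(0,2) | p3:escaped | p4:(0,4)->(0,3)
Step 6: p0:(0,2)->(0,1) | p1:escaped | p2:(0,2)->(0,1) | p3:escaped | p4:(0,3)->(0,2)

(0,1) ESCAPED (0,1) ESCAPED (0,2)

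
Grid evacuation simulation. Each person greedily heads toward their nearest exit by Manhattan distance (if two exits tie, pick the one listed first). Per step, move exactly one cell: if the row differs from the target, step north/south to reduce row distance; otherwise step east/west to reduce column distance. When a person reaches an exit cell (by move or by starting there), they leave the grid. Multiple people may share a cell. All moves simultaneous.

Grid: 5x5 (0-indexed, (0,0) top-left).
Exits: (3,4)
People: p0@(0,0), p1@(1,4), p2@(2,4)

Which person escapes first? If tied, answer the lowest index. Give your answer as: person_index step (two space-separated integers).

Step 1: p0:(0,0)->(1,0) | p1:(1,4)->(2,4) | p2:(2,4)->(3,4)->EXIT
Step 2: p0:(1,0)->(2,0) | p1:(2,4)->(3,4)->EXIT | p2:escaped
Step 3: p0:(2,0)->(3,0) | p1:escaped | p2:escaped
Step 4: p0:(3,0)->(3,1) | p1:escaped | p2:escaped
Step 5: p0:(3,1)->(3,2) | p1:escaped | p2:escaped
Step 6: p0:(3,2)->(3,3) | p1:escaped | p2:escaped
Step 7: p0:(3,3)->(3,4)->EXIT | p1:escaped | p2:escaped
Exit steps: [7, 2, 1]
First to escape: p2 at step 1

Answer: 2 1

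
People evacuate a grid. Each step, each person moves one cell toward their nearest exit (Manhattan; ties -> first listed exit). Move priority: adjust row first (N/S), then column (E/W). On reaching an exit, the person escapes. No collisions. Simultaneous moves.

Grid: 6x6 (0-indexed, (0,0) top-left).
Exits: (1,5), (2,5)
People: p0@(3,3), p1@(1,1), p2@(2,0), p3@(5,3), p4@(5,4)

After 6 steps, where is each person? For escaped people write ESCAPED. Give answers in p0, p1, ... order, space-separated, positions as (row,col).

Step 1: p0:(3,3)->(2,3) | p1:(1,1)->(1,2) | p2:(2,0)->(2,1) | p3:(5,3)->(4,3) | p4:(5,4)->(4,4)
Step 2: p0:(2,3)->(2,4) | p1:(1,2)->(1,3) | p2:(2,1)->(2,2) | p3:(4,3)->(3,3) | p4:(4,4)->(3,4)
Step 3: p0:(2,4)->(2,5)->EXIT | p1:(1,3)->(1,4) | p2:(2,2)->(2,3) | p3:(3,3)->(2,3) | p4:(3,4)->(2,4)
Step 4: p0:escaped | p1:(1,4)->(1,5)->EXIT | p2:(2,3)->(2,4) | p3:(2,3)->(2,4) | p4:(2,4)->(2,5)->EXIT
Step 5: p0:escaped | p1:escaped | p2:(2,4)->(2,5)->EXIT | p3:(2,4)->(2,5)->EXIT | p4:escaped

ESCAPED ESCAPED ESCAPED ESCAPED ESCAPED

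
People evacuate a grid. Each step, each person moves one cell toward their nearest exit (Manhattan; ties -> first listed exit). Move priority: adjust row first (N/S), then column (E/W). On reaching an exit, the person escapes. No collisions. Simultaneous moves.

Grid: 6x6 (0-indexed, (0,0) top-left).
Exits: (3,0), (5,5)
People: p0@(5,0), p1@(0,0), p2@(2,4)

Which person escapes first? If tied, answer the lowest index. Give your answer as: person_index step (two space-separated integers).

Answer: 0 2

Derivation:
Step 1: p0:(5,0)->(4,0) | p1:(0,0)->(1,0) | p2:(2,4)->(3,4)
Step 2: p0:(4,0)->(3,0)->EXIT | p1:(1,0)->(2,0) | p2:(3,4)->(4,4)
Step 3: p0:escaped | p1:(2,0)->(3,0)->EXIT | p2:(4,4)->(5,4)
Step 4: p0:escaped | p1:escaped | p2:(5,4)->(5,5)->EXIT
Exit steps: [2, 3, 4]
First to escape: p0 at step 2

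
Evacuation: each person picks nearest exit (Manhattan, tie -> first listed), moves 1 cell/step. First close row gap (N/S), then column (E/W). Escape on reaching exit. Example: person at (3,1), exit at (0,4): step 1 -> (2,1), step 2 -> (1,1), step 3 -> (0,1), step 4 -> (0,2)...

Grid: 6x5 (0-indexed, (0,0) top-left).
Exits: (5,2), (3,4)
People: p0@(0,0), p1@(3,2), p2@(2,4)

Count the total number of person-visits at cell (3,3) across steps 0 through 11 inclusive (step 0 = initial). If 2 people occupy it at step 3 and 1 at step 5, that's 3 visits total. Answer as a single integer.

Step 0: p0@(0,0) p1@(3,2) p2@(2,4) -> at (3,3): 0 [-], cum=0
Step 1: p0@(1,0) p1@(4,2) p2@ESC -> at (3,3): 0 [-], cum=0
Step 2: p0@(2,0) p1@ESC p2@ESC -> at (3,3): 0 [-], cum=0
Step 3: p0@(3,0) p1@ESC p2@ESC -> at (3,3): 0 [-], cum=0
Step 4: p0@(4,0) p1@ESC p2@ESC -> at (3,3): 0 [-], cum=0
Step 5: p0@(5,0) p1@ESC p2@ESC -> at (3,3): 0 [-], cum=0
Step 6: p0@(5,1) p1@ESC p2@ESC -> at (3,3): 0 [-], cum=0
Step 7: p0@ESC p1@ESC p2@ESC -> at (3,3): 0 [-], cum=0
Total visits = 0

Answer: 0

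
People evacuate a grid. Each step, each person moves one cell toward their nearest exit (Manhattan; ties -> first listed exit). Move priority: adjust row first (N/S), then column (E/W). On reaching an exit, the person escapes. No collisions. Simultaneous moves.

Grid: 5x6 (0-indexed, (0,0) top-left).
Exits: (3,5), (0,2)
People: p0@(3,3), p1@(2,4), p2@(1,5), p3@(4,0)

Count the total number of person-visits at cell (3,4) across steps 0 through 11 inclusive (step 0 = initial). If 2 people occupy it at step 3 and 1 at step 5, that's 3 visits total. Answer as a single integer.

Step 0: p0@(3,3) p1@(2,4) p2@(1,5) p3@(4,0) -> at (3,4): 0 [-], cum=0
Step 1: p0@(3,4) p1@(3,4) p2@(2,5) p3@(3,0) -> at (3,4): 2 [p0,p1], cum=2
Step 2: p0@ESC p1@ESC p2@ESC p3@(3,1) -> at (3,4): 0 [-], cum=2
Step 3: p0@ESC p1@ESC p2@ESC p3@(3,2) -> at (3,4): 0 [-], cum=2
Step 4: p0@ESC p1@ESC p2@ESC p3@(3,3) -> at (3,4): 0 [-], cum=2
Step 5: p0@ESC p1@ESC p2@ESC p3@(3,4) -> at (3,4): 1 [p3], cum=3
Step 6: p0@ESC p1@ESC p2@ESC p3@ESC -> at (3,4): 0 [-], cum=3
Total visits = 3

Answer: 3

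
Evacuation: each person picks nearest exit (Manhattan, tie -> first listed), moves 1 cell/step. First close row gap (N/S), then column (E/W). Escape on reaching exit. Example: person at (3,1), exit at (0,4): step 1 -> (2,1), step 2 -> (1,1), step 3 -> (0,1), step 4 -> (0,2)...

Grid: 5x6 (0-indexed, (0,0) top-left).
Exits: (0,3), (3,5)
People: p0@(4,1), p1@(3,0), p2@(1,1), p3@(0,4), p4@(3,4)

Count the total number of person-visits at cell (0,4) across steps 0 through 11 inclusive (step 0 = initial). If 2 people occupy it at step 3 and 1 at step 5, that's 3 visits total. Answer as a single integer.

Answer: 1

Derivation:
Step 0: p0@(4,1) p1@(3,0) p2@(1,1) p3@(0,4) p4@(3,4) -> at (0,4): 1 [p3], cum=1
Step 1: p0@(3,1) p1@(3,1) p2@(0,1) p3@ESC p4@ESC -> at (0,4): 0 [-], cum=1
Step 2: p0@(3,2) p1@(3,2) p2@(0,2) p3@ESC p4@ESC -> at (0,4): 0 [-], cum=1
Step 3: p0@(3,3) p1@(3,3) p2@ESC p3@ESC p4@ESC -> at (0,4): 0 [-], cum=1
Step 4: p0@(3,4) p1@(3,4) p2@ESC p3@ESC p4@ESC -> at (0,4): 0 [-], cum=1
Step 5: p0@ESC p1@ESC p2@ESC p3@ESC p4@ESC -> at (0,4): 0 [-], cum=1
Total visits = 1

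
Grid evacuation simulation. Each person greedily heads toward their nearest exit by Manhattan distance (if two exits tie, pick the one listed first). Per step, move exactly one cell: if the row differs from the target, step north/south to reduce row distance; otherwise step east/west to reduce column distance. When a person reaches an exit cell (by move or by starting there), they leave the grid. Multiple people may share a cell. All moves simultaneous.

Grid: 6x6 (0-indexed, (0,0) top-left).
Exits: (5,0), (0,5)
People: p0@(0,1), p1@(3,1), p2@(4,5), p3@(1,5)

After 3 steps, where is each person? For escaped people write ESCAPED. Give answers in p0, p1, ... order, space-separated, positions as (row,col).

Step 1: p0:(0,1)->(0,2) | p1:(3,1)->(4,1) | p2:(4,5)->(3,5) | p3:(1,5)->(0,5)->EXIT
Step 2: p0:(0,2)->(0,3) | p1:(4,1)->(5,1) | p2:(3,5)->(2,5) | p3:escaped
Step 3: p0:(0,3)->(0,4) | p1:(5,1)->(5,0)->EXIT | p2:(2,5)->(1,5) | p3:escaped

(0,4) ESCAPED (1,5) ESCAPED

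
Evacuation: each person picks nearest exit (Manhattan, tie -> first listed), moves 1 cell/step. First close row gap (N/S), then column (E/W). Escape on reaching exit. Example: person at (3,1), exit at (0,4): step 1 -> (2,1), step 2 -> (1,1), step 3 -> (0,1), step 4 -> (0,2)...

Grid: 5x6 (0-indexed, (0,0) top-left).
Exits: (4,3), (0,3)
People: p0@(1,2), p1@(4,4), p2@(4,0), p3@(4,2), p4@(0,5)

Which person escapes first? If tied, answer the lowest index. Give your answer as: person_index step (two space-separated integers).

Answer: 1 1

Derivation:
Step 1: p0:(1,2)->(0,2) | p1:(4,4)->(4,3)->EXIT | p2:(4,0)->(4,1) | p3:(4,2)->(4,3)->EXIT | p4:(0,5)->(0,4)
Step 2: p0:(0,2)->(0,3)->EXIT | p1:escaped | p2:(4,1)->(4,2) | p3:escaped | p4:(0,4)->(0,3)->EXIT
Step 3: p0:escaped | p1:escaped | p2:(4,2)->(4,3)->EXIT | p3:escaped | p4:escaped
Exit steps: [2, 1, 3, 1, 2]
First to escape: p1 at step 1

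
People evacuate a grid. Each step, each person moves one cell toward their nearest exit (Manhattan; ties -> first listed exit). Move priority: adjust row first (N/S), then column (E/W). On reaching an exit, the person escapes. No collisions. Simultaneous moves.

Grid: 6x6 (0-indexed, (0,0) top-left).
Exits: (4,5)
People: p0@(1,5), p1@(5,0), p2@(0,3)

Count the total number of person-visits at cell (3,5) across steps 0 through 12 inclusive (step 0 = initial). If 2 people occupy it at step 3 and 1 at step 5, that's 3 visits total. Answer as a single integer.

Step 0: p0@(1,5) p1@(5,0) p2@(0,3) -> at (3,5): 0 [-], cum=0
Step 1: p0@(2,5) p1@(4,0) p2@(1,3) -> at (3,5): 0 [-], cum=0
Step 2: p0@(3,5) p1@(4,1) p2@(2,3) -> at (3,5): 1 [p0], cum=1
Step 3: p0@ESC p1@(4,2) p2@(3,3) -> at (3,5): 0 [-], cum=1
Step 4: p0@ESC p1@(4,3) p2@(4,3) -> at (3,5): 0 [-], cum=1
Step 5: p0@ESC p1@(4,4) p2@(4,4) -> at (3,5): 0 [-], cum=1
Step 6: p0@ESC p1@ESC p2@ESC -> at (3,5): 0 [-], cum=1
Total visits = 1

Answer: 1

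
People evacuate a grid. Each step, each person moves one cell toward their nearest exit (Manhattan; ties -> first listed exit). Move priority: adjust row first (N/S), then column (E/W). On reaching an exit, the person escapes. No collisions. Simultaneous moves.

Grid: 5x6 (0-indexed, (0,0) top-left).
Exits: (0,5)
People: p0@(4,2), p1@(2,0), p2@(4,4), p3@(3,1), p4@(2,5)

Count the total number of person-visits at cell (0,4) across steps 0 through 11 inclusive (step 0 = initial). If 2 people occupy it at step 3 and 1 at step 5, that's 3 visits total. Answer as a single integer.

Answer: 4

Derivation:
Step 0: p0@(4,2) p1@(2,0) p2@(4,4) p3@(3,1) p4@(2,5) -> at (0,4): 0 [-], cum=0
Step 1: p0@(3,2) p1@(1,0) p2@(3,4) p3@(2,1) p4@(1,5) -> at (0,4): 0 [-], cum=0
Step 2: p0@(2,2) p1@(0,0) p2@(2,4) p3@(1,1) p4@ESC -> at (0,4): 0 [-], cum=0
Step 3: p0@(1,2) p1@(0,1) p2@(1,4) p3@(0,1) p4@ESC -> at (0,4): 0 [-], cum=0
Step 4: p0@(0,2) p1@(0,2) p2@(0,4) p3@(0,2) p4@ESC -> at (0,4): 1 [p2], cum=1
Step 5: p0@(0,3) p1@(0,3) p2@ESC p3@(0,3) p4@ESC -> at (0,4): 0 [-], cum=1
Step 6: p0@(0,4) p1@(0,4) p2@ESC p3@(0,4) p4@ESC -> at (0,4): 3 [p0,p1,p3], cum=4
Step 7: p0@ESC p1@ESC p2@ESC p3@ESC p4@ESC -> at (0,4): 0 [-], cum=4
Total visits = 4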